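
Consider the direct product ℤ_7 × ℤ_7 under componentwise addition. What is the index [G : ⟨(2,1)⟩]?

7

|⟨(2,1)⟩| = 7 and |G| = 49.
By Lagrange, [G : H] = |G|/|H| = 49/7 = 7.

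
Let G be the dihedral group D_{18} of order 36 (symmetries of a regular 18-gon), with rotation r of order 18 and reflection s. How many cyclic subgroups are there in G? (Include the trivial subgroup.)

24

A cyclic subgroup of order d is generated by each of its φ(d) elements of order d, so the cyclic subgroups of order d number (#elements of order d)/φ(d).
Cyclic subgroups by order — order 1: 1; order 2: 19; order 3: 1; order 6: 1; order 9: 1; order 18: 1.
Total: 24.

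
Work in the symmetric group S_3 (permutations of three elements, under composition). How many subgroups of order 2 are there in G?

3

|G| = 6 and 2 | 6, so subgroups of order 2 are possible by Lagrange.
The subgroups of order 2 are: {e, (1 2)}; {e, (1 3)}; {e, (2 3)}.
So G has 3 subgroups of order 2.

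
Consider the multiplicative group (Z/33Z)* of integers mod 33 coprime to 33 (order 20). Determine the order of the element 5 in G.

10

Compute successive powers of 5 mod 33: 5, 25, 26, 31, 23, 16, 14, 4, …; 5^10 ≡ 1 (mod 33).
So |⟨5⟩| = 10.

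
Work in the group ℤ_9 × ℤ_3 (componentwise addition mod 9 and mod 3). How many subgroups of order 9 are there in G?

|G| = 27 and 9 | 27, so subgroups of order 9 are possible by Lagrange.
The subgroups of order 9 are: {(0,0), (0,1), (0,2), (3,0), (3,1), (3,2), (6,0), (6,1), (6,2)}; {(0,0), (1,0), (2,0), (3,0), (4,0), (5,0), (6,0), (7,0), (8,0)}; {(0,0), (1,1), (2,2), (3,0), (4,1), (5,2), (6,0), (7,1), (8,2)}; {(0,0), (1,2), (2,1), (3,0), (4,2), (5,1), (6,0), (7,2), (8,1)}.
So G has 4 subgroups of order 9.

4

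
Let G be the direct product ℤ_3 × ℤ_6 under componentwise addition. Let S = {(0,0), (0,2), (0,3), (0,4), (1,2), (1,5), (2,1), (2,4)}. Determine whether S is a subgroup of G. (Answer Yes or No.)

No

|S| = 8 does not divide |G| = 18, so by Lagrange S is not a subgroup.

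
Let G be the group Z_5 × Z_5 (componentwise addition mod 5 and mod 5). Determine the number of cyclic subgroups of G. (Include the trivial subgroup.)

7

A cyclic subgroup of order d is generated by each of its φ(d) elements of order d, so the cyclic subgroups of order d number (#elements of order d)/φ(d).
Cyclic subgroups by order — order 1: 1; order 5: 6.
Total: 7.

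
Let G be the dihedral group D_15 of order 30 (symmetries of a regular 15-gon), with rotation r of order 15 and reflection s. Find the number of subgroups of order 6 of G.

5

|G| = 30 and 6 | 30, so subgroups of order 6 are possible by Lagrange.
The subgroups of order 6 are: {e, r^5, r^10, s, r^5s, r^10s}; {e, r^5, r^10, rs, r^6s, r^11s}; {e, r^5, r^10, r^2s, r^7s, r^12s}; {e, r^5, r^10, r^3s, r^8s, r^13s}; … (5 in all).
So G has 5 subgroups of order 6.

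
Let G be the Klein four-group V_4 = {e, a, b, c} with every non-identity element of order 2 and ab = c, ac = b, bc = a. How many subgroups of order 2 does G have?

|G| = 4 and 2 | 4, so subgroups of order 2 are possible by Lagrange.
The subgroups of order 2 are: {e, a}; {e, b}; {e, c}.
So G has 3 subgroups of order 2.

3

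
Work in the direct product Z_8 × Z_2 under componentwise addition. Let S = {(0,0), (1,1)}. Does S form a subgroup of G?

(1,1) ∈ S but its inverse (7,1) ∉ S, so S is not a subgroup.

No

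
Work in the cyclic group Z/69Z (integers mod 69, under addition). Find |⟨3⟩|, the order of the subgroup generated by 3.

23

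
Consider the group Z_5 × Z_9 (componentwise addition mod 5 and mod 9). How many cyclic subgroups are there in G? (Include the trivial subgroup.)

6

Each element a generates a cyclic subgroup ⟨a⟩; distinct elements may generate the same one (a cyclic group of order d has φ(d) generators).
Cyclic subgroups by order — order 1: 1; order 3: 1; order 5: 1; order 9: 1; order 15: 1; order 45: 1.
Total: 6.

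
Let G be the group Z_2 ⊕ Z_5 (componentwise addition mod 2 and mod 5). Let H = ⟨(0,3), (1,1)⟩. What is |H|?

10

|⟨(0,3)⟩| = 5 and |⟨(1,1)⟩| = 10, so |H| is a multiple of lcm(5, 10) = 10 and divides |G| = 10.
Closing {(0,3), (1,1)} under the group operation gives all of G, so |H| = 10.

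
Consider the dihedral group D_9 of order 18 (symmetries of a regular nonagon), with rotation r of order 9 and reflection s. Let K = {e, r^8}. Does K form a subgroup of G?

r^8 ∈ K but its inverse r ∉ K, so K is not a subgroup.

No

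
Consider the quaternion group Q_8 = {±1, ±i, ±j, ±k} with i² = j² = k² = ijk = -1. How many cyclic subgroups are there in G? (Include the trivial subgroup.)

A cyclic subgroup of order d is generated by each of its φ(d) elements of order d, so the cyclic subgroups of order d number (#elements of order d)/φ(d).
Cyclic subgroups by order — order 1: 1; order 2: 1; order 4: 3.
Total: 5.

5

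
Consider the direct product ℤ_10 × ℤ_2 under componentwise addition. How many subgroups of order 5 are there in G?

1

|G| = 20 and 5 | 20, so subgroups of order 5 are possible by Lagrange.
The subgroups of order 5 are: {(0,0), (2,0), (4,0), (6,0), (8,0)}.
So G has 1 subgroup of order 5.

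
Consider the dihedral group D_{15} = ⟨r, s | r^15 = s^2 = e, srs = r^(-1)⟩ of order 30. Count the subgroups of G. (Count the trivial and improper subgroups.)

28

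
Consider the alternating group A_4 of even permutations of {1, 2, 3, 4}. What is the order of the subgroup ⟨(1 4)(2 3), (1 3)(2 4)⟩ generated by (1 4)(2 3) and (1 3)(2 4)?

|⟨(1 4)(2 3)⟩| = 2 and |⟨(1 3)(2 4)⟩| = 2, so |H| is a multiple of lcm(2, 2) = 2 and divides |G| = 12.
Closing under the operation: H = {e, (1 2)(3 4), (1 3)(2 4), (1 4)(2 3)}, so |H| = 4.

4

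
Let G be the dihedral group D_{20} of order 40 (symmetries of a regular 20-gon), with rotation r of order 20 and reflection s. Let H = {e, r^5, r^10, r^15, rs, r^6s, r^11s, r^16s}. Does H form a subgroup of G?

Yes

|H| = 8 divides |G| = 40, consistent with Lagrange.
H contains the identity, every element's inverse is in H, and H is closed under ·: it is a subgroup.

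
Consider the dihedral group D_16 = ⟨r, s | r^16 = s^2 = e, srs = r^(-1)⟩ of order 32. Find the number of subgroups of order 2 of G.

17

|G| = 32 and 2 | 32, so subgroups of order 2 are possible by Lagrange.
The subgroups of order 2 are: {e, r^10s}; {e, r^11s}; {e, r^12s}; {e, r^13s}; … (17 in all).
So G has 17 subgroups of order 2.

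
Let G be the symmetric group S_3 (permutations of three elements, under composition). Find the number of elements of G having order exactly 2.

3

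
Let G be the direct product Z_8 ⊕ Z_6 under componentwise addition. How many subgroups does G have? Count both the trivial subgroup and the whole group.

|G| = 48, so by Lagrange every subgroup order divides 48. Divisors: 1, 2, 3, 4, 6, 8, 12, 16, 24, 48.
Subgroups by order — order 1: 1; order 2: 3; order 3: 1; order 4: 3; order 6: 3; order 8: 3; order 12: 3; order 16: 1; order 24: 3; order 48: 1.
Total: 1 + 3 + 1 + 3 + 3 + 3 + 3 + 1 + 3 + 1 = 22.

22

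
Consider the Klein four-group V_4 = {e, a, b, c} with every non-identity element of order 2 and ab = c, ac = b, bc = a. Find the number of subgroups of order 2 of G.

|G| = 4 and 2 | 4, so subgroups of order 2 are possible by Lagrange.
The subgroups of order 2 are: {e, a}; {e, b}; {e, c}.
So G has 3 subgroups of order 2.

3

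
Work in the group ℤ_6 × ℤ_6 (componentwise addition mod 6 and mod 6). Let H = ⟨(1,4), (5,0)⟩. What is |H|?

|⟨(1,4)⟩| = 6 and |⟨(5,0)⟩| = 6, so |H| is a multiple of lcm(6, 6) = 6 and divides |G| = 36.
Closing under the operation: H = {(0,0), (0,2), (0,4), (1,0), (1,2), (1,4), (2,0), (2,2), (2,4), (3,0), (3,2), (3,4), (4,0), (4,2), (4,4), (5,0), (5,2), (5,4)}, so |H| = 18.

18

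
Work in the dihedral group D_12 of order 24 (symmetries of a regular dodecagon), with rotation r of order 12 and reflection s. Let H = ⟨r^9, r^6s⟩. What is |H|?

|⟨r^9⟩| = 4 and |⟨r^6s⟩| = 2, so |H| is a multiple of lcm(4, 2) = 4 and divides |G| = 24.
Closing under the operation: H = {e, r^3, r^6, r^9, s, r^3s, r^6s, r^9s}, so |H| = 8.

8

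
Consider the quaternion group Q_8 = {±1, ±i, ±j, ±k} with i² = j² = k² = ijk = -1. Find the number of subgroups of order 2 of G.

1

|G| = 8 and 2 | 8, so subgroups of order 2 are possible by Lagrange.
The subgroups of order 2 are: {1, -1}.
So G has 1 subgroup of order 2.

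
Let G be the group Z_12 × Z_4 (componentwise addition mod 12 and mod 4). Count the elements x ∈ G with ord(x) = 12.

24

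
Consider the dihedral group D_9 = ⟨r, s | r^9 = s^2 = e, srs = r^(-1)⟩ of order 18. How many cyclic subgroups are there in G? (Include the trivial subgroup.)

12

Each element a generates a cyclic subgroup ⟨a⟩; distinct elements may generate the same one (a cyclic group of order d has φ(d) generators).
Cyclic subgroups by order — order 1: 1; order 2: 9; order 3: 1; order 9: 1.
Total: 12.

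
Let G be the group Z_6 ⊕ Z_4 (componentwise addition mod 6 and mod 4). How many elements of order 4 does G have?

4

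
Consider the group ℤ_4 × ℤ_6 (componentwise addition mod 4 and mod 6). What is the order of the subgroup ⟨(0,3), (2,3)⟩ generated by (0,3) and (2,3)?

|⟨(0,3)⟩| = 2 and |⟨(2,3)⟩| = 2, so |H| is a multiple of lcm(2, 2) = 2 and divides |G| = 24.
Closing under the operation: H = {(0,0), (0,3), (2,0), (2,3)}, so |H| = 4.

4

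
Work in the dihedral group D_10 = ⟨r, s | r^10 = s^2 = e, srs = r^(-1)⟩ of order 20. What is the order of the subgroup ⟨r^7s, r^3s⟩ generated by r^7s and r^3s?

|⟨r^7s⟩| = 2 and |⟨r^3s⟩| = 2, so |H| is a multiple of lcm(2, 2) = 2 and divides |G| = 20.
Closing under the operation: H = {e, r^2, r^4, r^6, r^8, rs, r^3s, r^5s, r^7s, r^9s}, so |H| = 10.

10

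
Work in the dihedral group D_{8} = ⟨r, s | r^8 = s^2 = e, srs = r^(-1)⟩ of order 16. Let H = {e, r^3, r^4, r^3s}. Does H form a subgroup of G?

r^3 ∈ H but its inverse r^5 ∉ H, so H is not a subgroup.

No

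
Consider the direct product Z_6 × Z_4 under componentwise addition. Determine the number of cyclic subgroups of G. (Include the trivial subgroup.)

12

Each element a generates a cyclic subgroup ⟨a⟩; distinct elements may generate the same one (a cyclic group of order d has φ(d) generators).
Cyclic subgroups by order — order 1: 1; order 2: 3; order 3: 1; order 4: 2; order 6: 3; order 12: 2.
Total: 12.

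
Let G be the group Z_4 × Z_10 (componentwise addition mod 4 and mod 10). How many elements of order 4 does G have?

An element (a,b) has order lcm(ord(a), ord(b)); count pairs with lcm equal to 4.
Enumerating gives 4 such elements.

4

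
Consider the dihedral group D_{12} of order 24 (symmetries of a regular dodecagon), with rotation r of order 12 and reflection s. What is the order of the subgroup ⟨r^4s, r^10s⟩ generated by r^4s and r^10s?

4

|⟨r^4s⟩| = 2 and |⟨r^10s⟩| = 2, so |H| is a multiple of lcm(2, 2) = 2 and divides |G| = 24.
Closing under the operation: H = {e, r^6, r^4s, r^10s}, so |H| = 4.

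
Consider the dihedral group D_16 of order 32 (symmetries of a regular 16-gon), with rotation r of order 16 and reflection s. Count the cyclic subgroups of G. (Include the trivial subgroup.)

21

Each element a generates a cyclic subgroup ⟨a⟩; distinct elements may generate the same one (a cyclic group of order d has φ(d) generators).
Cyclic subgroups by order — order 1: 1; order 2: 17; order 4: 1; order 8: 1; order 16: 1.
Total: 21.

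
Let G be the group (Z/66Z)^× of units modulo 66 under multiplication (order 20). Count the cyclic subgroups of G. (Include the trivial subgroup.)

8

Group the elements of G by the cyclic subgroup they generate; each cyclic subgroup of order d accounts for φ(d) elements.
Cyclic subgroups by order — order 1: 1; order 2: 3; order 5: 1; order 10: 3.
Total: 8.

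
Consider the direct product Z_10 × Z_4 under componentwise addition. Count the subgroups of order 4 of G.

3

|G| = 40 and 4 | 40, so subgroups of order 4 are possible by Lagrange.
The subgroups of order 4 are: {(0,0), (0,1), (0,2), (0,3)}; {(0,0), (0,2), (5,0), (5,2)}; {(0,0), (0,2), (5,1), (5,3)}.
So G has 3 subgroups of order 4.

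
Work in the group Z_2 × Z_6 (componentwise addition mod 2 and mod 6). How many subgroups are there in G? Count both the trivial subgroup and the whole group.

10

|G| = 12, so by Lagrange every subgroup order divides 12. Divisors: 1, 2, 3, 4, 6, 12.
Subgroups by order — order 1: 1; order 2: 3; order 3: 1; order 4: 1; order 6: 3; order 12: 1.
Total: 1 + 3 + 1 + 1 + 3 + 1 = 10.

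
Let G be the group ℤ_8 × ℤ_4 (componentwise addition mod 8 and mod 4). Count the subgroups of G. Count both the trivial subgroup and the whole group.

|G| = 32, so by Lagrange every subgroup order divides 32. Divisors: 1, 2, 4, 8, 16, 32.
Subgroups by order — order 1: 1; order 2: 3; order 4: 7; order 8: 7; order 16: 3; order 32: 1.
Total: 1 + 3 + 7 + 7 + 3 + 1 = 22.

22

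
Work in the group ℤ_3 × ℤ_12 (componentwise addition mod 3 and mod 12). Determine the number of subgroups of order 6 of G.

|G| = 36 and 6 | 36, so subgroups of order 6 are possible by Lagrange.
The subgroups of order 6 are: {(0,0), (0,2), (0,4), (0,6), (0,8), (0,10)}; {(0,0), (0,6), (1,0), (1,6), (2,0), (2,6)}; {(0,0), (0,6), (1,4), (1,10), (2,2), (2,8)}; {(0,0), (0,6), (1,2), (1,8), (2,4), (2,10)}.
So G has 4 subgroups of order 6.

4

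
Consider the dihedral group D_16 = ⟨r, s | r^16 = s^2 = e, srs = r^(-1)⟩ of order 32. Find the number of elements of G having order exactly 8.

The elements of order 8 are: r^2, r^6, r^10, r^14.
That's 4.

4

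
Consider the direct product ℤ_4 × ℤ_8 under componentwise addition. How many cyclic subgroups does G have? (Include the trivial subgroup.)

14

A cyclic subgroup of order d is generated by each of its φ(d) elements of order d, so the cyclic subgroups of order d number (#elements of order d)/φ(d).
Cyclic subgroups by order — order 1: 1; order 2: 3; order 4: 6; order 8: 4.
Total: 14.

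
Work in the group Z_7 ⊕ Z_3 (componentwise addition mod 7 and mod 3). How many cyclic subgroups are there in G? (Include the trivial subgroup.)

4

Group the elements of G by the cyclic subgroup they generate; each cyclic subgroup of order d accounts for φ(d) elements.
Cyclic subgroups by order — order 1: 1; order 3: 1; order 7: 1; order 21: 1.
Total: 4.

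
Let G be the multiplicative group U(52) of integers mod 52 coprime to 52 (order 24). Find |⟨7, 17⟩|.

|⟨7⟩| = 12 and |⟨17⟩| = 6, so |H| is a multiple of lcm(12, 6) = 12 and divides |G| = 24.
Closing under the operation: H = {1, 7, 9, 11, 15, 17, 19, 25, 29, 31, 47, 49}, so |H| = 12.

12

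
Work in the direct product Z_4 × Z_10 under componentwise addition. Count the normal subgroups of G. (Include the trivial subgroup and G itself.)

16

G is abelian, so every subgroup is normal.
G has 16 subgroups in total, hence 16 normal subgroups.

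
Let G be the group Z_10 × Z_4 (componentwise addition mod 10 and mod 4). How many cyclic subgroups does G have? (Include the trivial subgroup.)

Each element a generates a cyclic subgroup ⟨a⟩; distinct elements may generate the same one (a cyclic group of order d has φ(d) generators).
Cyclic subgroups by order — order 1: 1; order 2: 3; order 4: 2; order 5: 1; order 10: 3; order 20: 2.
Total: 12.

12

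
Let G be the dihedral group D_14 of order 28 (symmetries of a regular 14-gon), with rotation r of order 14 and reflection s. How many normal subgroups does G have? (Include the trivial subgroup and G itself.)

G has 28 subgroups. Checking conjugation-invariance by order — order 1: 1/1 normal; order 2: 1/15 normal; order 4: 0/7 normal; order 7: 1/1 normal; order 14: 3/3 normal; order 28: 1/1 normal.
Total normal subgroups: 7.

7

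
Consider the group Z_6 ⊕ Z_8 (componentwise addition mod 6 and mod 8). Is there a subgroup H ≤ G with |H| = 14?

14 does not divide |G| = 48, so by Lagrange no subgroup of order 14 exists.

No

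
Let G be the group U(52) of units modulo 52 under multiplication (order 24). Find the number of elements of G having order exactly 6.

The elements of order 6 are: 3, 17, 23, 35, 43, 49.
That's 6.

6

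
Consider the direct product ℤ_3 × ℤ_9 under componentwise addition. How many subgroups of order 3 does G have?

|G| = 27 and 3 | 27, so subgroups of order 3 are possible by Lagrange.
The subgroups of order 3 are: {(0,0), (0,3), (0,6)}; {(0,0), (1,0), (2,0)}; {(0,0), (1,3), (2,6)}; {(0,0), (1,6), (2,3)}.
So G has 4 subgroups of order 3.

4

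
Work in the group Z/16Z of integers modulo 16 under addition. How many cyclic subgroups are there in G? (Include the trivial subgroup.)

5

Group the elements of G by the cyclic subgroup they generate; each cyclic subgroup of order d accounts for φ(d) elements.
Cyclic subgroups by order — order 1: 1; order 2: 1; order 4: 1; order 8: 1; order 16: 1.
Total: 5.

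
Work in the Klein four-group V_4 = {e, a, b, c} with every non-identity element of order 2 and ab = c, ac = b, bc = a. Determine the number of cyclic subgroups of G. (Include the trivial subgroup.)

A cyclic subgroup of order d is generated by each of its φ(d) elements of order d, so the cyclic subgroups of order d number (#elements of order d)/φ(d).
Cyclic subgroups by order — order 1: 1; order 2: 3.
Total: 4.

4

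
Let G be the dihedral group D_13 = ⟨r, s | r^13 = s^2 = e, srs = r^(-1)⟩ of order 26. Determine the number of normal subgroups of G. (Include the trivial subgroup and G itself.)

3

G has 16 subgroups. Checking conjugation-invariance by order — order 1: 1/1 normal; order 2: 0/13 normal; order 13: 1/1 normal; order 26: 1/1 normal.
Total normal subgroups: 3.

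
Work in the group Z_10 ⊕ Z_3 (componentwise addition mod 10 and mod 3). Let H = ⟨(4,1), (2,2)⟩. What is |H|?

|⟨(4,1)⟩| = 15 and |⟨(2,2)⟩| = 15, so |H| is a multiple of lcm(15, 15) = 15 and divides |G| = 30.
Closing under the operation: H = {(0,0), (0,1), (0,2), (2,0), (2,1), (2,2), (4,0), (4,1), (4,2), (6,0), (6,1), (6,2), (8,0), (8,1), (8,2)}, so |H| = 15.

15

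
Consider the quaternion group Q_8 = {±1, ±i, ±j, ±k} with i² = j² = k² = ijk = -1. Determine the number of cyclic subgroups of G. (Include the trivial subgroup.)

5

Group the elements of G by the cyclic subgroup they generate; each cyclic subgroup of order d accounts for φ(d) elements.
Cyclic subgroups by order — order 1: 1; order 2: 1; order 4: 3.
Total: 5.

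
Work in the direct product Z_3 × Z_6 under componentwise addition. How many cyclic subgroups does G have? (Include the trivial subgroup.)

Group the elements of G by the cyclic subgroup they generate; each cyclic subgroup of order d accounts for φ(d) elements.
Cyclic subgroups by order — order 1: 1; order 2: 1; order 3: 4; order 6: 4.
Total: 10.

10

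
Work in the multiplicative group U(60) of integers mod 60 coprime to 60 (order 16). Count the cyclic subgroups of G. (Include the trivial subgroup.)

A cyclic subgroup of order d is generated by each of its φ(d) elements of order d, so the cyclic subgroups of order d number (#elements of order d)/φ(d).
Cyclic subgroups by order — order 1: 1; order 2: 7; order 4: 4.
Total: 12.

12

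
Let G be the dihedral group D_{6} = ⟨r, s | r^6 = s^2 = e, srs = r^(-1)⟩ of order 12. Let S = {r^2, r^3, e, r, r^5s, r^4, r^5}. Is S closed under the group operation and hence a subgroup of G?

No

|S| = 7 does not divide |G| = 12, so by Lagrange S is not a subgroup.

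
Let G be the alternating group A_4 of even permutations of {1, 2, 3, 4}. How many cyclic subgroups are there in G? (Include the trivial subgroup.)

8

Each element a generates a cyclic subgroup ⟨a⟩; distinct elements may generate the same one (a cyclic group of order d has φ(d) generators).
Cyclic subgroups by order — order 1: 1; order 2: 3; order 3: 4.
Total: 8.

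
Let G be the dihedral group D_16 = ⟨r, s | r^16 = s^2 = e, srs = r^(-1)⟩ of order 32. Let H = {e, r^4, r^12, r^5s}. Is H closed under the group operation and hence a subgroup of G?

No

Closure fails: r^4 · r^4 = r^8 ∉ H. So H is not a subgroup.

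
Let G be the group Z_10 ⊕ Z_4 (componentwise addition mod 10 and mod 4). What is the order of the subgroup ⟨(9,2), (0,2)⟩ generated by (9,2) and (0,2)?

20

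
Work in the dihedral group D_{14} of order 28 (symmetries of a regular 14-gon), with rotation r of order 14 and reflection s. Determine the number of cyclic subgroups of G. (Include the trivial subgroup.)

A cyclic subgroup of order d is generated by each of its φ(d) elements of order d, so the cyclic subgroups of order d number (#elements of order d)/φ(d).
Cyclic subgroups by order — order 1: 1; order 2: 15; order 7: 1; order 14: 1.
Total: 18.

18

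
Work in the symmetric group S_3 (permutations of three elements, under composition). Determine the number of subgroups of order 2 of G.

|G| = 6 and 2 | 6, so subgroups of order 2 are possible by Lagrange.
The subgroups of order 2 are: {e, (1 2)}; {e, (1 3)}; {e, (2 3)}.
So G has 3 subgroups of order 2.

3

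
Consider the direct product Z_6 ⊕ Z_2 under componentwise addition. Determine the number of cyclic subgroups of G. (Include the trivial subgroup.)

Group the elements of G by the cyclic subgroup they generate; each cyclic subgroup of order d accounts for φ(d) elements.
Cyclic subgroups by order — order 1: 1; order 2: 3; order 3: 1; order 6: 3.
Total: 8.

8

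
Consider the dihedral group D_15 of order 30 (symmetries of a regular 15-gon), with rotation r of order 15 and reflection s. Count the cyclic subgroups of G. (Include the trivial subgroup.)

Group the elements of G by the cyclic subgroup they generate; each cyclic subgroup of order d accounts for φ(d) elements.
Cyclic subgroups by order — order 1: 1; order 2: 15; order 3: 1; order 5: 1; order 15: 1.
Total: 19.

19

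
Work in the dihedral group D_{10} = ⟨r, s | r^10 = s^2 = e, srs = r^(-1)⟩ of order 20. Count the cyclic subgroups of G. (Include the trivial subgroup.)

14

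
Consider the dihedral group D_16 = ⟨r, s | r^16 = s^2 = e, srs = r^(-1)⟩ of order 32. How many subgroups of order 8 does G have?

|G| = 32 and 8 | 32, so subgroups of order 8 are possible by Lagrange.
The subgroups of order 8 are: {e, r^2, r^4, r^6, r^8, r^10, r^12, r^14}; {e, r^4, r^8, r^12, r^2s, r^6s, r^10s, r^14s}; {e, r^4, r^8, r^12, r^3s, r^7s, r^11s, r^15s}; {e, r^4, r^8, r^12, s, r^4s, r^8s, r^12s}; … (5 in all).
So G has 5 subgroups of order 8.

5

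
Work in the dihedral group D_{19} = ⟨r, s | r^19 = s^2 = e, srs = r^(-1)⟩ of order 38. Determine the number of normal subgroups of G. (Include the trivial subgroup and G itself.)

G has 22 subgroups. Checking conjugation-invariance by order — order 1: 1/1 normal; order 2: 0/19 normal; order 19: 1/1 normal; order 38: 1/1 normal.
Total normal subgroups: 3.

3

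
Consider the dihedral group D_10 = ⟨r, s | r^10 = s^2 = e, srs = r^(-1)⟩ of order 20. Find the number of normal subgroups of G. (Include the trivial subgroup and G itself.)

7

G has 22 subgroups. Checking conjugation-invariance by order — order 1: 1/1 normal; order 2: 1/11 normal; order 4: 0/5 normal; order 5: 1/1 normal; order 10: 3/3 normal; order 20: 1/1 normal.
Total normal subgroups: 7.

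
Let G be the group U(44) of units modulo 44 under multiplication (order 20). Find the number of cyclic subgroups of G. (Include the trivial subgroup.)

8

Each element a generates a cyclic subgroup ⟨a⟩; distinct elements may generate the same one (a cyclic group of order d has φ(d) generators).
Cyclic subgroups by order — order 1: 1; order 2: 3; order 5: 1; order 10: 3.
Total: 8.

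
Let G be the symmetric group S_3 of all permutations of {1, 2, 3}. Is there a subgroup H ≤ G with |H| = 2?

2 | 6. A subgroup of order 2 is {e, (1 2)}.

Yes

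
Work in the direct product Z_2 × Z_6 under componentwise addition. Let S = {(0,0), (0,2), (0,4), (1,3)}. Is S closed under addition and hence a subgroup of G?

Closure fails: (0,2) + (1,3) = (1,5) ∉ S. So S is not a subgroup.

No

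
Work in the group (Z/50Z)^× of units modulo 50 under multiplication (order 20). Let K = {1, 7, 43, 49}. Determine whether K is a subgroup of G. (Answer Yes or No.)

Yes

|K| = 4 divides |G| = 20, consistent with Lagrange.
K contains the identity, every element's inverse is in K, and K is closed under ·: it is a subgroup.
In fact K = ⟨43⟩.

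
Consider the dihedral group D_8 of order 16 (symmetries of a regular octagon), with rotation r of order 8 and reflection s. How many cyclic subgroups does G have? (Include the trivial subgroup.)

Each element a generates a cyclic subgroup ⟨a⟩; distinct elements may generate the same one (a cyclic group of order d has φ(d) generators).
Cyclic subgroups by order — order 1: 1; order 2: 9; order 4: 1; order 8: 1.
Total: 12.

12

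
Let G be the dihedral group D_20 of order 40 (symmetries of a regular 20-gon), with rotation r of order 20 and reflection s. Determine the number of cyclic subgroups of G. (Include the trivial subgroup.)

A cyclic subgroup of order d is generated by each of its φ(d) elements of order d, so the cyclic subgroups of order d number (#elements of order d)/φ(d).
Cyclic subgroups by order — order 1: 1; order 2: 21; order 4: 1; order 5: 1; order 10: 1; order 20: 1.
Total: 26.

26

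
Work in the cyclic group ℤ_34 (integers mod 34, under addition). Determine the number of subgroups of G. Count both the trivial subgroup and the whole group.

A cyclic group of order 34 has exactly one subgroup for each divisor of 34.
Divisors of 34: 1, 2, 17, 34.
So ℤ_34 has 4 subgroups.

4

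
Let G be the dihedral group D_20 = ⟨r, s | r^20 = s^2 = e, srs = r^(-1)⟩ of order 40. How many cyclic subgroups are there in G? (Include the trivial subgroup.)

26

Each element a generates a cyclic subgroup ⟨a⟩; distinct elements may generate the same one (a cyclic group of order d has φ(d) generators).
Cyclic subgroups by order — order 1: 1; order 2: 21; order 4: 1; order 5: 1; order 10: 1; order 20: 1.
Total: 26.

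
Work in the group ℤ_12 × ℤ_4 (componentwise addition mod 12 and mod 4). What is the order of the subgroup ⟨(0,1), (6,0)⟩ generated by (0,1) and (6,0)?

8

|⟨(0,1)⟩| = 4 and |⟨(6,0)⟩| = 2, so |H| is a multiple of lcm(4, 2) = 4 and divides |G| = 48.
Closing under the operation: H = {(0,0), (0,1), (0,2), (0,3), (6,0), (6,1), (6,2), (6,3)}, so |H| = 8.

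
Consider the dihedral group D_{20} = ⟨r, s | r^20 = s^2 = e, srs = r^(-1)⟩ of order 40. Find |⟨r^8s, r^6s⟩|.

|⟨r^8s⟩| = 2 and |⟨r^6s⟩| = 2, so |H| is a multiple of lcm(2, 2) = 2 and divides |G| = 40.
Closing under the operation: H = {e, r^2, r^4, r^6, r^8, r^10, r^12, r^14, r^16, r^18, s, r^2s, r^4s, r^6s, r^8s, r^10s, r^12s, r^14s, r^16s, r^18s}, so |H| = 20.

20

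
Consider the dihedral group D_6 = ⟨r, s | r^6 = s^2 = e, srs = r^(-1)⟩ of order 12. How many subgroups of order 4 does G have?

3

|G| = 12 and 4 | 12, so subgroups of order 4 are possible by Lagrange.
The subgroups of order 4 are: {e, r^3, r^2s, r^5s}; {e, r^3, s, r^3s}; {e, r^3, rs, r^4s}.
So G has 3 subgroups of order 4.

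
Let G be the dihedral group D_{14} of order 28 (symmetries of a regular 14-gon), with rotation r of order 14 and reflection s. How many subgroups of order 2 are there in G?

15

|G| = 28 and 2 | 28, so subgroups of order 2 are possible by Lagrange.
The subgroups of order 2 are: {e, r^10s}; {e, r^11s}; {e, r^12s}; {e, r^13s}; … (15 in all).
So G has 15 subgroups of order 2.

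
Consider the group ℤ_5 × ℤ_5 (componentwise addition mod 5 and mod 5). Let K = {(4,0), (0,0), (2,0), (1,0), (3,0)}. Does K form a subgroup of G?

|K| = 5 divides |G| = 25, consistent with Lagrange.
K contains the identity, every element's inverse is in K, and K is closed under +: it is a subgroup.
In fact K = ⟨(4,0)⟩.

Yes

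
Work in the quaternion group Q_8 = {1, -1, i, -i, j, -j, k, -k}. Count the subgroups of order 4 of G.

|G| = 8 and 4 | 8, so subgroups of order 4 are possible by Lagrange.
The subgroups of order 4 are: {1, -1, i, -i}; {1, -1, j, -j}; {1, -1, k, -k}.
So G has 3 subgroups of order 4.

3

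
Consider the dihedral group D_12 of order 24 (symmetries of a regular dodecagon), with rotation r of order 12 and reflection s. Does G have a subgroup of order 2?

Yes

2 | 24. A subgroup of order 2 is {e, r^10s}.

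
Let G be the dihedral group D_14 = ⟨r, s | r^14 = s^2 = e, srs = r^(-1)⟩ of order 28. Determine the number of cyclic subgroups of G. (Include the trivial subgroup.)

18

A cyclic subgroup of order d is generated by each of its φ(d) elements of order d, so the cyclic subgroups of order d number (#elements of order d)/φ(d).
Cyclic subgroups by order — order 1: 1; order 2: 15; order 7: 1; order 14: 1.
Total: 18.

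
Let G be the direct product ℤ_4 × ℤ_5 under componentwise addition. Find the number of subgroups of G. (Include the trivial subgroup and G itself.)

|G| = 20, so by Lagrange every subgroup order divides 20. Divisors: 1, 2, 4, 5, 10, 20.
Subgroups by order — order 1: 1; order 2: 1; order 4: 1; order 5: 1; order 10: 1; order 20: 1.
Total: 1 + 1 + 1 + 1 + 1 + 1 = 6.

6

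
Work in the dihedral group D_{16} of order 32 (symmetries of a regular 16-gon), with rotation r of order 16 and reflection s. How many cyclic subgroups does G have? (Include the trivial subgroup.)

21

A cyclic subgroup of order d is generated by each of its φ(d) elements of order d, so the cyclic subgroups of order d number (#elements of order d)/φ(d).
Cyclic subgroups by order — order 1: 1; order 2: 17; order 4: 1; order 8: 1; order 16: 1.
Total: 21.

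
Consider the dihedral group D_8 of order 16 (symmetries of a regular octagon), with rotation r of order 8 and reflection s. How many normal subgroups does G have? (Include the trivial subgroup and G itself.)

7

G has 19 subgroups. Checking conjugation-invariance by order — order 1: 1/1 normal; order 2: 1/9 normal; order 4: 1/5 normal; order 8: 3/3 normal; order 16: 1/1 normal.
Total normal subgroups: 7.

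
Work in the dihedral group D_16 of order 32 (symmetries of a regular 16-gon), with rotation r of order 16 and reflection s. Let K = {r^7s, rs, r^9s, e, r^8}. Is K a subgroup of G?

|K| = 5 does not divide |G| = 32, so by Lagrange K is not a subgroup.

No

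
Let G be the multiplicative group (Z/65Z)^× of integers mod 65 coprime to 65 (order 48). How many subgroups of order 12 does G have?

7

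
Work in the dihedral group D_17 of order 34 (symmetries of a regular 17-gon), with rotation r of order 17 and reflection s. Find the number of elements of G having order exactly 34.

No element of G has order 34 (even though 34 | 34).

0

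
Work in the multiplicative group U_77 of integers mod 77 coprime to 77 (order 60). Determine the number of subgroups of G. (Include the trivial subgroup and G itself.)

20

|G| = 60, so by Lagrange every subgroup order divides 60. Divisors: 1, 2, 3, 4, 5, 6, 10, 12, 15, 20, 30, 60.
Subgroups by order — order 1: 1; order 2: 3; order 3: 1; order 4: 1; order 5: 1; order 6: 3; order 10: 3; order 12: 1; order 15: 1; order 20: 1; order 30: 3; order 60: 1.
Total: 1 + 3 + 1 + 1 + 1 + 3 + 3 + 1 + 1 + 1 + 3 + 1 = 20.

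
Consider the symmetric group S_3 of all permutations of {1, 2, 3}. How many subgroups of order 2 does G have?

|G| = 6 and 2 | 6, so subgroups of order 2 are possible by Lagrange.
The subgroups of order 2 are: {e, (1 2)}; {e, (1 3)}; {e, (2 3)}.
So G has 3 subgroups of order 2.

3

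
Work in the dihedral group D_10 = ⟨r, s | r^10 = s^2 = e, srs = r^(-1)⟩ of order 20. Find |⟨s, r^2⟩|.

10

|⟨s⟩| = 2 and |⟨r^2⟩| = 5, so |H| is a multiple of lcm(2, 5) = 10 and divides |G| = 20.
Closing under the operation: H = {e, r^2, r^4, r^6, r^8, s, r^2s, r^4s, r^6s, r^8s}, so |H| = 10.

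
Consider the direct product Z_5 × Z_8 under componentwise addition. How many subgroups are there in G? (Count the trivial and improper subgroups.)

8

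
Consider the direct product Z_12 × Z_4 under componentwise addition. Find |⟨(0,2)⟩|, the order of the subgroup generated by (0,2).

The order of (0,2) in Z_12 × Z_4 is lcm(ord(0) in Z_12, ord(2) in Z_4).
ord(0) = 1 and ord(2) = 2, so |⟨(0,2)⟩| = lcm(1, 2) = 2.

2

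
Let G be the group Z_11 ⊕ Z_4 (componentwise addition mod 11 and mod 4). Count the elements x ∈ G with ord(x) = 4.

2

An element (a,b) has order lcm(ord(a), ord(b)); count pairs with lcm equal to 4.
Enumerating gives 2 such elements.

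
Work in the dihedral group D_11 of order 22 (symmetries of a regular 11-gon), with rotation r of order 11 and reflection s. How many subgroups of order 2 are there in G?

11

|G| = 22 and 2 | 22, so subgroups of order 2 are possible by Lagrange.
The subgroups of order 2 are: {e, r^10s}; {e, r^2s}; {e, r^3s}; {e, r^4s}; … (11 in all).
So G has 11 subgroups of order 2.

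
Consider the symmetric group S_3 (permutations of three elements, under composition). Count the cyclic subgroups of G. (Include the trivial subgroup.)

5

A cyclic subgroup of order d is generated by each of its φ(d) elements of order d, so the cyclic subgroups of order d number (#elements of order d)/φ(d).
Cyclic subgroups by order — order 1: 1; order 2: 3; order 3: 1.
Total: 5.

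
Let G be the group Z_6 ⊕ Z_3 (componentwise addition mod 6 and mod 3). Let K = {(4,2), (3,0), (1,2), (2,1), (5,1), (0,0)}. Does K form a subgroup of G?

Yes

|K| = 6 divides |G| = 18, consistent with Lagrange.
K contains the identity, every element's inverse is in K, and K is closed under +: it is a subgroup.
In fact K = ⟨(1,2)⟩.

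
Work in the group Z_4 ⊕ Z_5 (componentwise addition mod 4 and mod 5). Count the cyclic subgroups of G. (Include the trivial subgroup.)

6

A cyclic subgroup of order d is generated by each of its φ(d) elements of order d, so the cyclic subgroups of order d number (#elements of order d)/φ(d).
Cyclic subgroups by order — order 1: 1; order 2: 1; order 4: 1; order 5: 1; order 10: 1; order 20: 1.
Total: 6.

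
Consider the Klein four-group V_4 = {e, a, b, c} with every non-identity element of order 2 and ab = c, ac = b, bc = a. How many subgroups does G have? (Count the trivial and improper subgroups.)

5

|G| = 4, so by Lagrange every subgroup order divides 4. Divisors: 1, 2, 4.
Subgroups by order — order 1: 1; order 2: 3; order 4: 1.
Total: 1 + 3 + 1 = 5.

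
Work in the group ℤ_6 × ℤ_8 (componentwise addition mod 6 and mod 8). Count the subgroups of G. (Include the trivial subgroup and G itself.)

22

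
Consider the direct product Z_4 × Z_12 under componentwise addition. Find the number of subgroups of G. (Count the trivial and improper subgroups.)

|G| = 48, so by Lagrange every subgroup order divides 48. Divisors: 1, 2, 3, 4, 6, 8, 12, 16, 24, 48.
Subgroups by order — order 1: 1; order 2: 3; order 3: 1; order 4: 7; order 6: 3; order 8: 3; order 12: 7; order 16: 1; order 24: 3; order 48: 1.
Total: 1 + 3 + 1 + 7 + 3 + 3 + 7 + 1 + 3 + 1 = 30.

30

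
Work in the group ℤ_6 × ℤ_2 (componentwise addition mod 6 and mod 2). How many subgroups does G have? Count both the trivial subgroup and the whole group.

10

|G| = 12, so by Lagrange every subgroup order divides 12. Divisors: 1, 2, 3, 4, 6, 12.
Subgroups by order — order 1: 1; order 2: 3; order 3: 1; order 4: 1; order 6: 3; order 12: 1.
Total: 1 + 3 + 1 + 1 + 3 + 1 = 10.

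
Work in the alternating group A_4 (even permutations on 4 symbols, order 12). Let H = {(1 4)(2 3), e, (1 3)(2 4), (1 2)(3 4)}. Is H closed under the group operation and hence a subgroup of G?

Yes

|H| = 4 divides |G| = 12, consistent with Lagrange.
H contains the identity, every element's inverse is in H, and H is closed under ∘: it is a subgroup.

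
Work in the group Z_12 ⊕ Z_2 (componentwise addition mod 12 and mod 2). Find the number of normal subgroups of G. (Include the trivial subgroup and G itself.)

16

G is abelian, so every subgroup is normal.
G has 16 subgroups in total, hence 16 normal subgroups.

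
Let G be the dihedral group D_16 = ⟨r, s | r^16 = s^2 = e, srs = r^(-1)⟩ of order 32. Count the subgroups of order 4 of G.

|G| = 32 and 4 | 32, so subgroups of order 4 are possible by Lagrange.
The subgroups of order 4 are: {e, r^8, r^2s, r^10s}; {e, r^8, r^3s, r^11s}; {e, r^4, r^8, r^12}; {e, r^8, r^4s, r^12s}; … (9 in all).
So G has 9 subgroups of order 4.

9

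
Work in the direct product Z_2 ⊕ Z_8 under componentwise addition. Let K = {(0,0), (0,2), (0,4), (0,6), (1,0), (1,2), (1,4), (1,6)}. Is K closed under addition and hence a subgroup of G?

Yes

|K| = 8 divides |G| = 16, consistent with Lagrange.
K contains the identity, every element's inverse is in K, and K is closed under +: it is a subgroup.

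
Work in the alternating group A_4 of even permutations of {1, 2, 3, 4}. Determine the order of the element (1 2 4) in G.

3

Computing powers of (1 2 4): the smallest k with ((1 2 4))^k = e is k = 3.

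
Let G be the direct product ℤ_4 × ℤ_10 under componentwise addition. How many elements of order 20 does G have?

16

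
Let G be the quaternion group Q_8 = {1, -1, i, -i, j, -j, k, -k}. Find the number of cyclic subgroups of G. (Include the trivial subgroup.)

5

Group the elements of G by the cyclic subgroup they generate; each cyclic subgroup of order d accounts for φ(d) elements.
Cyclic subgroups by order — order 1: 1; order 2: 1; order 4: 3.
Total: 5.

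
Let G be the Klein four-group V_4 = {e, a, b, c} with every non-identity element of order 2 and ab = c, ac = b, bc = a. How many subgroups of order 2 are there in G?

3

|G| = 4 and 2 | 4, so subgroups of order 2 are possible by Lagrange.
The subgroups of order 2 are: {e, a}; {e, b}; {e, c}.
So G has 3 subgroups of order 2.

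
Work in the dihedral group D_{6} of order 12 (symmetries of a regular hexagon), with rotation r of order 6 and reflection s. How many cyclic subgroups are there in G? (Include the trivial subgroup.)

10

A cyclic subgroup of order d is generated by each of its φ(d) elements of order d, so the cyclic subgroups of order d number (#elements of order d)/φ(d).
Cyclic subgroups by order — order 1: 1; order 2: 7; order 3: 1; order 6: 1.
Total: 10.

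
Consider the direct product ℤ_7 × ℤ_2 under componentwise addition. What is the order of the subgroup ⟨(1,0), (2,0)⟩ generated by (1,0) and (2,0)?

7

|⟨(1,0)⟩| = 7 and |⟨(2,0)⟩| = 7, so |H| is a multiple of lcm(7, 7) = 7 and divides |G| = 14.
Closing under the operation: H = {(0,0), (1,0), (2,0), (3,0), (4,0), (5,0), (6,0)}, so |H| = 7.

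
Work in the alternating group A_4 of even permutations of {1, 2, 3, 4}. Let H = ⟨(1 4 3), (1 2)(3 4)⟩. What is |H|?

|⟨(1 4 3)⟩| = 3 and |⟨(1 2)(3 4)⟩| = 2, so |H| is a multiple of lcm(3, 2) = 6 and divides |G| = 12.
Closing {(1 4 3), (1 2)(3 4)} under the group operation gives all of G, so |H| = 12.

12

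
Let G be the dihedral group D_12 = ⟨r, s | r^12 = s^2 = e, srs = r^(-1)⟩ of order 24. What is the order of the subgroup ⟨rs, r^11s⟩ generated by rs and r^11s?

|⟨rs⟩| = 2 and |⟨r^11s⟩| = 2, so |H| is a multiple of lcm(2, 2) = 2 and divides |G| = 24.
Closing under the operation: H = {e, r^2, r^4, r^6, r^8, r^10, rs, r^3s, r^5s, r^7s, r^9s, r^11s}, so |H| = 12.

12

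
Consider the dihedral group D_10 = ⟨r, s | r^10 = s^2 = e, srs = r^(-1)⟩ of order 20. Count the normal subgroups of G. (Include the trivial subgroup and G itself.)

G has 22 subgroups. Checking conjugation-invariance by order — order 1: 1/1 normal; order 2: 1/11 normal; order 4: 0/5 normal; order 5: 1/1 normal; order 10: 3/3 normal; order 20: 1/1 normal.
Total normal subgroups: 7.

7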